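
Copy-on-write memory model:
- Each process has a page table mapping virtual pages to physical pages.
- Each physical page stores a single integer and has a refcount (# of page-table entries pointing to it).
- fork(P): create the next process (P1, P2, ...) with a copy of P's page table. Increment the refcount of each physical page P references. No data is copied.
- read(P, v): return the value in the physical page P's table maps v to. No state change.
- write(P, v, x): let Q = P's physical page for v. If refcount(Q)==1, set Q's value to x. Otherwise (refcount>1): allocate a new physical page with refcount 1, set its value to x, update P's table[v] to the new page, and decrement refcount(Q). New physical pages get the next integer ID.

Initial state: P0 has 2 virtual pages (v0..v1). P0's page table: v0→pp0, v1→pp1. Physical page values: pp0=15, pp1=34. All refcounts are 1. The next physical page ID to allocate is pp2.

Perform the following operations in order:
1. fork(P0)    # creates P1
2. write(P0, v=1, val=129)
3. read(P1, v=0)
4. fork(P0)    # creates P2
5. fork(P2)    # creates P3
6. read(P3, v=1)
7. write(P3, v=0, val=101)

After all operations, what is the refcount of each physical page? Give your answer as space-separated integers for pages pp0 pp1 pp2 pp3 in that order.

Op 1: fork(P0) -> P1. 2 ppages; refcounts: pp0:2 pp1:2
Op 2: write(P0, v1, 129). refcount(pp1)=2>1 -> COPY to pp2. 3 ppages; refcounts: pp0:2 pp1:1 pp2:1
Op 3: read(P1, v0) -> 15. No state change.
Op 4: fork(P0) -> P2. 3 ppages; refcounts: pp0:3 pp1:1 pp2:2
Op 5: fork(P2) -> P3. 3 ppages; refcounts: pp0:4 pp1:1 pp2:3
Op 6: read(P3, v1) -> 129. No state change.
Op 7: write(P3, v0, 101). refcount(pp0)=4>1 -> COPY to pp3. 4 ppages; refcounts: pp0:3 pp1:1 pp2:3 pp3:1

Answer: 3 1 3 1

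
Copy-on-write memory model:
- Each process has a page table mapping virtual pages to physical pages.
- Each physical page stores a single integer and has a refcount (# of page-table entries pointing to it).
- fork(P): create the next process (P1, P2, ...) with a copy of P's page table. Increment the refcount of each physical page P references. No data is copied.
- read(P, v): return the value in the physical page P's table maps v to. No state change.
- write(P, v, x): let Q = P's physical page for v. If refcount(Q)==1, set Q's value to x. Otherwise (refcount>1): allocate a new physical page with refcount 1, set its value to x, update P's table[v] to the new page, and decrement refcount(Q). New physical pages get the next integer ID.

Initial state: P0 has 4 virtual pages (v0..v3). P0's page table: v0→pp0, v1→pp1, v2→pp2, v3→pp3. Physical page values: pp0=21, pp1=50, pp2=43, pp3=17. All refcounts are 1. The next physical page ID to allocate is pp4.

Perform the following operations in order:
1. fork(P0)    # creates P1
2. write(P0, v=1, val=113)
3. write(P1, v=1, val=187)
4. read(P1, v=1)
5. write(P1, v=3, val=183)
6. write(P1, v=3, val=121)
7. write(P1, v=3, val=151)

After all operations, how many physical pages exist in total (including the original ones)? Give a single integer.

Op 1: fork(P0) -> P1. 4 ppages; refcounts: pp0:2 pp1:2 pp2:2 pp3:2
Op 2: write(P0, v1, 113). refcount(pp1)=2>1 -> COPY to pp4. 5 ppages; refcounts: pp0:2 pp1:1 pp2:2 pp3:2 pp4:1
Op 3: write(P1, v1, 187). refcount(pp1)=1 -> write in place. 5 ppages; refcounts: pp0:2 pp1:1 pp2:2 pp3:2 pp4:1
Op 4: read(P1, v1) -> 187. No state change.
Op 5: write(P1, v3, 183). refcount(pp3)=2>1 -> COPY to pp5. 6 ppages; refcounts: pp0:2 pp1:1 pp2:2 pp3:1 pp4:1 pp5:1
Op 6: write(P1, v3, 121). refcount(pp5)=1 -> write in place. 6 ppages; refcounts: pp0:2 pp1:1 pp2:2 pp3:1 pp4:1 pp5:1
Op 7: write(P1, v3, 151). refcount(pp5)=1 -> write in place. 6 ppages; refcounts: pp0:2 pp1:1 pp2:2 pp3:1 pp4:1 pp5:1

Answer: 6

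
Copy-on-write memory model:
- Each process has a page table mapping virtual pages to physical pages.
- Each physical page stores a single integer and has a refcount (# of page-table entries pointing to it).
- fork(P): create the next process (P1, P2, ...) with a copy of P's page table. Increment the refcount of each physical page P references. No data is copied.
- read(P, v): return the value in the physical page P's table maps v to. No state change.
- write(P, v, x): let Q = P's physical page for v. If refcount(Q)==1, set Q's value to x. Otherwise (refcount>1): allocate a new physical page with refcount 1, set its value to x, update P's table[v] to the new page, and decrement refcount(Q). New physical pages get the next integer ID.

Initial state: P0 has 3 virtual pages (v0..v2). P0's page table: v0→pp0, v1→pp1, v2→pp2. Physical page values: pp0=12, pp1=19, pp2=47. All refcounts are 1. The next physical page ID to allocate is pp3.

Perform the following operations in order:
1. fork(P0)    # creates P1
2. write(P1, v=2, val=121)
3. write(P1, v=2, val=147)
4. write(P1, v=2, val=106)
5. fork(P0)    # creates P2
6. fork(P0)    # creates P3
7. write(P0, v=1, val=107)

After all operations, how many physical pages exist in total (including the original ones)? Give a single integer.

Op 1: fork(P0) -> P1. 3 ppages; refcounts: pp0:2 pp1:2 pp2:2
Op 2: write(P1, v2, 121). refcount(pp2)=2>1 -> COPY to pp3. 4 ppages; refcounts: pp0:2 pp1:2 pp2:1 pp3:1
Op 3: write(P1, v2, 147). refcount(pp3)=1 -> write in place. 4 ppages; refcounts: pp0:2 pp1:2 pp2:1 pp3:1
Op 4: write(P1, v2, 106). refcount(pp3)=1 -> write in place. 4 ppages; refcounts: pp0:2 pp1:2 pp2:1 pp3:1
Op 5: fork(P0) -> P2. 4 ppages; refcounts: pp0:3 pp1:3 pp2:2 pp3:1
Op 6: fork(P0) -> P3. 4 ppages; refcounts: pp0:4 pp1:4 pp2:3 pp3:1
Op 7: write(P0, v1, 107). refcount(pp1)=4>1 -> COPY to pp4. 5 ppages; refcounts: pp0:4 pp1:3 pp2:3 pp3:1 pp4:1

Answer: 5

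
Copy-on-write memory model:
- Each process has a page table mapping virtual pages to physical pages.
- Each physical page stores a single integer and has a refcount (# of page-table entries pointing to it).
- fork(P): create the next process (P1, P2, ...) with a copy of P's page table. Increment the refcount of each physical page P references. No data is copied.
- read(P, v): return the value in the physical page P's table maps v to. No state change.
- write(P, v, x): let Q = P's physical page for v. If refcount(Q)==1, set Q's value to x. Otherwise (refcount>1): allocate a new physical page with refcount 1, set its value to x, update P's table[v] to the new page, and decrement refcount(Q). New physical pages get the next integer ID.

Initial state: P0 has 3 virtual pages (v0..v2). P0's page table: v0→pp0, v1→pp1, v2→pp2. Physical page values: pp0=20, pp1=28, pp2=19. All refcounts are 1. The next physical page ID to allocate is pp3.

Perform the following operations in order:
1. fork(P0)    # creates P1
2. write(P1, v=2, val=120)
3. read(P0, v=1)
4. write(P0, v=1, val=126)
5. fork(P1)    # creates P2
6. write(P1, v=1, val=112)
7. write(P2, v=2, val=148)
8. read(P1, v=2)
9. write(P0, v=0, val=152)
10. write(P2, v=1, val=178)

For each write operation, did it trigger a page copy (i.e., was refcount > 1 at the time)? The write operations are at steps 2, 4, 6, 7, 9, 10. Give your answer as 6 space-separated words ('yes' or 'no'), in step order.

Op 1: fork(P0) -> P1. 3 ppages; refcounts: pp0:2 pp1:2 pp2:2
Op 2: write(P1, v2, 120). refcount(pp2)=2>1 -> COPY to pp3. 4 ppages; refcounts: pp0:2 pp1:2 pp2:1 pp3:1
Op 3: read(P0, v1) -> 28. No state change.
Op 4: write(P0, v1, 126). refcount(pp1)=2>1 -> COPY to pp4. 5 ppages; refcounts: pp0:2 pp1:1 pp2:1 pp3:1 pp4:1
Op 5: fork(P1) -> P2. 5 ppages; refcounts: pp0:3 pp1:2 pp2:1 pp3:2 pp4:1
Op 6: write(P1, v1, 112). refcount(pp1)=2>1 -> COPY to pp5. 6 ppages; refcounts: pp0:3 pp1:1 pp2:1 pp3:2 pp4:1 pp5:1
Op 7: write(P2, v2, 148). refcount(pp3)=2>1 -> COPY to pp6. 7 ppages; refcounts: pp0:3 pp1:1 pp2:1 pp3:1 pp4:1 pp5:1 pp6:1
Op 8: read(P1, v2) -> 120. No state change.
Op 9: write(P0, v0, 152). refcount(pp0)=3>1 -> COPY to pp7. 8 ppages; refcounts: pp0:2 pp1:1 pp2:1 pp3:1 pp4:1 pp5:1 pp6:1 pp7:1
Op 10: write(P2, v1, 178). refcount(pp1)=1 -> write in place. 8 ppages; refcounts: pp0:2 pp1:1 pp2:1 pp3:1 pp4:1 pp5:1 pp6:1 pp7:1

yes yes yes yes yes no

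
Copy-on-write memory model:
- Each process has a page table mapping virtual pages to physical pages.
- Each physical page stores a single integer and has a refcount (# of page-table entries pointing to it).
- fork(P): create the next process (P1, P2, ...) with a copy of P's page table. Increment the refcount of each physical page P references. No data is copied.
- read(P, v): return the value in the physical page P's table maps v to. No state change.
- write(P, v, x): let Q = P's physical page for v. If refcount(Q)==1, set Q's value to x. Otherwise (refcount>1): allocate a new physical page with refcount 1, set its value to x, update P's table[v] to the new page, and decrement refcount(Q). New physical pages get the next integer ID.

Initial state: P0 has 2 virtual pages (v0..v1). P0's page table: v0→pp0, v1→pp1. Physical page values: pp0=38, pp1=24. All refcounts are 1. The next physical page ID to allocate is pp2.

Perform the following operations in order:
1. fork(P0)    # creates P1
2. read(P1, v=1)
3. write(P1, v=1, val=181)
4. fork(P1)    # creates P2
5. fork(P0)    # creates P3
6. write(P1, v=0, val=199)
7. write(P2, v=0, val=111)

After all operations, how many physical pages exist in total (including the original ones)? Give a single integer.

Op 1: fork(P0) -> P1. 2 ppages; refcounts: pp0:2 pp1:2
Op 2: read(P1, v1) -> 24. No state change.
Op 3: write(P1, v1, 181). refcount(pp1)=2>1 -> COPY to pp2. 3 ppages; refcounts: pp0:2 pp1:1 pp2:1
Op 4: fork(P1) -> P2. 3 ppages; refcounts: pp0:3 pp1:1 pp2:2
Op 5: fork(P0) -> P3. 3 ppages; refcounts: pp0:4 pp1:2 pp2:2
Op 6: write(P1, v0, 199). refcount(pp0)=4>1 -> COPY to pp3. 4 ppages; refcounts: pp0:3 pp1:2 pp2:2 pp3:1
Op 7: write(P2, v0, 111). refcount(pp0)=3>1 -> COPY to pp4. 5 ppages; refcounts: pp0:2 pp1:2 pp2:2 pp3:1 pp4:1

Answer: 5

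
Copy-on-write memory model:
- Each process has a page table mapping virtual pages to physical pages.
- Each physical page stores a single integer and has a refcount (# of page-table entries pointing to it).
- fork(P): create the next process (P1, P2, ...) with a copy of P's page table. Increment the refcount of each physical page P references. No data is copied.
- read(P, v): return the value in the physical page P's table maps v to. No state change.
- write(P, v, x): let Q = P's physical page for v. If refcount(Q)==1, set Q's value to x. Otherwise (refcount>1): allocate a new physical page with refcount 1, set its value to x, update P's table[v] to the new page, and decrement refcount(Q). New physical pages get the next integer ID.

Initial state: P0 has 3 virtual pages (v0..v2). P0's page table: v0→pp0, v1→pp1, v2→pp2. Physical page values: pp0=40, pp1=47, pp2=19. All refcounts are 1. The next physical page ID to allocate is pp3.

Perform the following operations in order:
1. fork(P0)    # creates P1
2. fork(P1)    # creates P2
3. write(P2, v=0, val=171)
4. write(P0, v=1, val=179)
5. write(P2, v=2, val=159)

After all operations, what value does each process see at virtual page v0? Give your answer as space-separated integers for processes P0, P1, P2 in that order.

Op 1: fork(P0) -> P1. 3 ppages; refcounts: pp0:2 pp1:2 pp2:2
Op 2: fork(P1) -> P2. 3 ppages; refcounts: pp0:3 pp1:3 pp2:3
Op 3: write(P2, v0, 171). refcount(pp0)=3>1 -> COPY to pp3. 4 ppages; refcounts: pp0:2 pp1:3 pp2:3 pp3:1
Op 4: write(P0, v1, 179). refcount(pp1)=3>1 -> COPY to pp4. 5 ppages; refcounts: pp0:2 pp1:2 pp2:3 pp3:1 pp4:1
Op 5: write(P2, v2, 159). refcount(pp2)=3>1 -> COPY to pp5. 6 ppages; refcounts: pp0:2 pp1:2 pp2:2 pp3:1 pp4:1 pp5:1
P0: v0 -> pp0 = 40
P1: v0 -> pp0 = 40
P2: v0 -> pp3 = 171

Answer: 40 40 171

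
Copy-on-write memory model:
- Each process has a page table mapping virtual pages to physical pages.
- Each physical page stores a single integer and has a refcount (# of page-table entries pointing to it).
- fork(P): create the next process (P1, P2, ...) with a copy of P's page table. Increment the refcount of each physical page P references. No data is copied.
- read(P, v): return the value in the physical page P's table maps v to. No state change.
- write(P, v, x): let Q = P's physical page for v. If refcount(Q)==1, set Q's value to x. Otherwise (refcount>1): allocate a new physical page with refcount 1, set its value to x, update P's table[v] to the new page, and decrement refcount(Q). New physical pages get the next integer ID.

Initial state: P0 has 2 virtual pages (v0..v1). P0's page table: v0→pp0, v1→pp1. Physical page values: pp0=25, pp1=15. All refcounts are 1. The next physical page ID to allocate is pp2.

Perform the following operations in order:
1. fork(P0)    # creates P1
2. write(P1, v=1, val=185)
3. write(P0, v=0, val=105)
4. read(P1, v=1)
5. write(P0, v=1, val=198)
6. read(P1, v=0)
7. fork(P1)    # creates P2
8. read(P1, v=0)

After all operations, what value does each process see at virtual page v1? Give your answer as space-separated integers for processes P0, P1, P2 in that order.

Answer: 198 185 185

Derivation:
Op 1: fork(P0) -> P1. 2 ppages; refcounts: pp0:2 pp1:2
Op 2: write(P1, v1, 185). refcount(pp1)=2>1 -> COPY to pp2. 3 ppages; refcounts: pp0:2 pp1:1 pp2:1
Op 3: write(P0, v0, 105). refcount(pp0)=2>1 -> COPY to pp3. 4 ppages; refcounts: pp0:1 pp1:1 pp2:1 pp3:1
Op 4: read(P1, v1) -> 185. No state change.
Op 5: write(P0, v1, 198). refcount(pp1)=1 -> write in place. 4 ppages; refcounts: pp0:1 pp1:1 pp2:1 pp3:1
Op 6: read(P1, v0) -> 25. No state change.
Op 7: fork(P1) -> P2. 4 ppages; refcounts: pp0:2 pp1:1 pp2:2 pp3:1
Op 8: read(P1, v0) -> 25. No state change.
P0: v1 -> pp1 = 198
P1: v1 -> pp2 = 185
P2: v1 -> pp2 = 185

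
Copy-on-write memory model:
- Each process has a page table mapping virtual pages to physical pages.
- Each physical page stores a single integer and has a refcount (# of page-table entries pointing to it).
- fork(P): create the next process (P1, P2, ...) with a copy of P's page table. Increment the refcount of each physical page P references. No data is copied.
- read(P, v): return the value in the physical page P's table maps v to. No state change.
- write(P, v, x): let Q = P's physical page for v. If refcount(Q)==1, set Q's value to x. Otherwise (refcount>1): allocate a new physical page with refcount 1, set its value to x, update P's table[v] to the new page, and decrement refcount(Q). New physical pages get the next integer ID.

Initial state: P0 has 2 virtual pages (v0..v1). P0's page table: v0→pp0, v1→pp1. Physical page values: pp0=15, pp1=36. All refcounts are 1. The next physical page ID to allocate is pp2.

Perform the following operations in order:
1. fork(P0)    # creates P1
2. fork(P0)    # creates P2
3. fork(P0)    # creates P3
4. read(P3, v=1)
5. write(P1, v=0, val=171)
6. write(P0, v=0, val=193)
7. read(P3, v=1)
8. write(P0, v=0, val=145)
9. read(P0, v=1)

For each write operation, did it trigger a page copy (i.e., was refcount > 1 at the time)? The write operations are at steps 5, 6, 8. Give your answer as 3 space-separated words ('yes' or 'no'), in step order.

Op 1: fork(P0) -> P1. 2 ppages; refcounts: pp0:2 pp1:2
Op 2: fork(P0) -> P2. 2 ppages; refcounts: pp0:3 pp1:3
Op 3: fork(P0) -> P3. 2 ppages; refcounts: pp0:4 pp1:4
Op 4: read(P3, v1) -> 36. No state change.
Op 5: write(P1, v0, 171). refcount(pp0)=4>1 -> COPY to pp2. 3 ppages; refcounts: pp0:3 pp1:4 pp2:1
Op 6: write(P0, v0, 193). refcount(pp0)=3>1 -> COPY to pp3. 4 ppages; refcounts: pp0:2 pp1:4 pp2:1 pp3:1
Op 7: read(P3, v1) -> 36. No state change.
Op 8: write(P0, v0, 145). refcount(pp3)=1 -> write in place. 4 ppages; refcounts: pp0:2 pp1:4 pp2:1 pp3:1
Op 9: read(P0, v1) -> 36. No state change.

yes yes no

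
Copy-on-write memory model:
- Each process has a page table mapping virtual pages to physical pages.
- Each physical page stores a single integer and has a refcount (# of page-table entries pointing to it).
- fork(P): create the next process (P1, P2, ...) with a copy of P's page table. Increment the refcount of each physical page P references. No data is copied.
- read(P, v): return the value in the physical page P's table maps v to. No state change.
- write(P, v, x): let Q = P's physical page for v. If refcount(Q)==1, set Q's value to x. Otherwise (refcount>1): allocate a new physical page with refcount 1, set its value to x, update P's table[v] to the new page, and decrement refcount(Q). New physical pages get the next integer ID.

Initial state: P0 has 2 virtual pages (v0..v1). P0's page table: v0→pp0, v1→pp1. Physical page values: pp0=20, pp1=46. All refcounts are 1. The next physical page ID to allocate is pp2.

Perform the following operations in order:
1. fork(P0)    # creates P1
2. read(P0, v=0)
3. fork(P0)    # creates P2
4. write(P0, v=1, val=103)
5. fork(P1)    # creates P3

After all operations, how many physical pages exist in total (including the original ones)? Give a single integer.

Answer: 3

Derivation:
Op 1: fork(P0) -> P1. 2 ppages; refcounts: pp0:2 pp1:2
Op 2: read(P0, v0) -> 20. No state change.
Op 3: fork(P0) -> P2. 2 ppages; refcounts: pp0:3 pp1:3
Op 4: write(P0, v1, 103). refcount(pp1)=3>1 -> COPY to pp2. 3 ppages; refcounts: pp0:3 pp1:2 pp2:1
Op 5: fork(P1) -> P3. 3 ppages; refcounts: pp0:4 pp1:3 pp2:1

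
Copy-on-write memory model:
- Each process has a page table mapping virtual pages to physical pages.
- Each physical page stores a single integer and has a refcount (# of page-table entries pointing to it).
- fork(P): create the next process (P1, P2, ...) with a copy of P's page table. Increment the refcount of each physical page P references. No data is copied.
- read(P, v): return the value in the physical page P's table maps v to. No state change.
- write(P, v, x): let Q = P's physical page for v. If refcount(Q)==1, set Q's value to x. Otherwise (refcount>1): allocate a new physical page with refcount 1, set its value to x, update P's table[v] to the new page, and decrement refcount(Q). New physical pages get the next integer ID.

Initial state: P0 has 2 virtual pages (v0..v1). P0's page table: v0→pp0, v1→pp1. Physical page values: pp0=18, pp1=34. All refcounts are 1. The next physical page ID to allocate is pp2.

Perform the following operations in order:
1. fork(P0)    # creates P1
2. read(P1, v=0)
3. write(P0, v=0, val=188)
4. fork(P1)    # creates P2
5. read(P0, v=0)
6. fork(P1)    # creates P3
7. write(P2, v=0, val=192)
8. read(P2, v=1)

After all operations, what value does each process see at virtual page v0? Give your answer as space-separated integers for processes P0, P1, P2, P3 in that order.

Answer: 188 18 192 18

Derivation:
Op 1: fork(P0) -> P1. 2 ppages; refcounts: pp0:2 pp1:2
Op 2: read(P1, v0) -> 18. No state change.
Op 3: write(P0, v0, 188). refcount(pp0)=2>1 -> COPY to pp2. 3 ppages; refcounts: pp0:1 pp1:2 pp2:1
Op 4: fork(P1) -> P2. 3 ppages; refcounts: pp0:2 pp1:3 pp2:1
Op 5: read(P0, v0) -> 188. No state change.
Op 6: fork(P1) -> P3. 3 ppages; refcounts: pp0:3 pp1:4 pp2:1
Op 7: write(P2, v0, 192). refcount(pp0)=3>1 -> COPY to pp3. 4 ppages; refcounts: pp0:2 pp1:4 pp2:1 pp3:1
Op 8: read(P2, v1) -> 34. No state change.
P0: v0 -> pp2 = 188
P1: v0 -> pp0 = 18
P2: v0 -> pp3 = 192
P3: v0 -> pp0 = 18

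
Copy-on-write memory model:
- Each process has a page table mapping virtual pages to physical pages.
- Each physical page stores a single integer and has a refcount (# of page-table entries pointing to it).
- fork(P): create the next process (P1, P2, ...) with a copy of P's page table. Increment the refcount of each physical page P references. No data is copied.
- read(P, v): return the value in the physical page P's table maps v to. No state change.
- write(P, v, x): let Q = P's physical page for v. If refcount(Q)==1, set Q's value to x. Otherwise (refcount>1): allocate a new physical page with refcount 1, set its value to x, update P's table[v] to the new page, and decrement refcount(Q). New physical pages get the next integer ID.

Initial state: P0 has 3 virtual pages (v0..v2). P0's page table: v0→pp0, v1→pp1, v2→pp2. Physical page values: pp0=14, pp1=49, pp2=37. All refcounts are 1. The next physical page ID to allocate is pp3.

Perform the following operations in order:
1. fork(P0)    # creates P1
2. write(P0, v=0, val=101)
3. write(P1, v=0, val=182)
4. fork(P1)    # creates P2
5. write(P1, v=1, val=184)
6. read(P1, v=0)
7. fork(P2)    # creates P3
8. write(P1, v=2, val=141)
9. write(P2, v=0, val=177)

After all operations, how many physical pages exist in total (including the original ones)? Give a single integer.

Answer: 7

Derivation:
Op 1: fork(P0) -> P1. 3 ppages; refcounts: pp0:2 pp1:2 pp2:2
Op 2: write(P0, v0, 101). refcount(pp0)=2>1 -> COPY to pp3. 4 ppages; refcounts: pp0:1 pp1:2 pp2:2 pp3:1
Op 3: write(P1, v0, 182). refcount(pp0)=1 -> write in place. 4 ppages; refcounts: pp0:1 pp1:2 pp2:2 pp3:1
Op 4: fork(P1) -> P2. 4 ppages; refcounts: pp0:2 pp1:3 pp2:3 pp3:1
Op 5: write(P1, v1, 184). refcount(pp1)=3>1 -> COPY to pp4. 5 ppages; refcounts: pp0:2 pp1:2 pp2:3 pp3:1 pp4:1
Op 6: read(P1, v0) -> 182. No state change.
Op 7: fork(P2) -> P3. 5 ppages; refcounts: pp0:3 pp1:3 pp2:4 pp3:1 pp4:1
Op 8: write(P1, v2, 141). refcount(pp2)=4>1 -> COPY to pp5. 6 ppages; refcounts: pp0:3 pp1:3 pp2:3 pp3:1 pp4:1 pp5:1
Op 9: write(P2, v0, 177). refcount(pp0)=3>1 -> COPY to pp6. 7 ppages; refcounts: pp0:2 pp1:3 pp2:3 pp3:1 pp4:1 pp5:1 pp6:1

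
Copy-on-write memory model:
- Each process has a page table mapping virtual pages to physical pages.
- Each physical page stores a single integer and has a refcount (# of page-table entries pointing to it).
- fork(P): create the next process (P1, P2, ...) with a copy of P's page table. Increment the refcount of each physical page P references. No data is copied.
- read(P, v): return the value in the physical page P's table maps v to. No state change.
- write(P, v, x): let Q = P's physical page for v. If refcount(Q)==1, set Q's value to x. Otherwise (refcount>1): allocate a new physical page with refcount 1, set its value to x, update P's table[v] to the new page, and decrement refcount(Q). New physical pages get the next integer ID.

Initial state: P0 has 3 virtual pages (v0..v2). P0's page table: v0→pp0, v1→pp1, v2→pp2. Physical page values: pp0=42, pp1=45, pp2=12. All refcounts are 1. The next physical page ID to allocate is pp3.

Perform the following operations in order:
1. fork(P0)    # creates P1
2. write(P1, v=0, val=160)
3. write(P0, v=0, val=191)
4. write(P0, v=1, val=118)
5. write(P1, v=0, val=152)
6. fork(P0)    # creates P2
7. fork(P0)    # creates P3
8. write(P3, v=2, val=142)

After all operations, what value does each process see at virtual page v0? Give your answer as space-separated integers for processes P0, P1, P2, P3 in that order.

Op 1: fork(P0) -> P1. 3 ppages; refcounts: pp0:2 pp1:2 pp2:2
Op 2: write(P1, v0, 160). refcount(pp0)=2>1 -> COPY to pp3. 4 ppages; refcounts: pp0:1 pp1:2 pp2:2 pp3:1
Op 3: write(P0, v0, 191). refcount(pp0)=1 -> write in place. 4 ppages; refcounts: pp0:1 pp1:2 pp2:2 pp3:1
Op 4: write(P0, v1, 118). refcount(pp1)=2>1 -> COPY to pp4. 5 ppages; refcounts: pp0:1 pp1:1 pp2:2 pp3:1 pp4:1
Op 5: write(P1, v0, 152). refcount(pp3)=1 -> write in place. 5 ppages; refcounts: pp0:1 pp1:1 pp2:2 pp3:1 pp4:1
Op 6: fork(P0) -> P2. 5 ppages; refcounts: pp0:2 pp1:1 pp2:3 pp3:1 pp4:2
Op 7: fork(P0) -> P3. 5 ppages; refcounts: pp0:3 pp1:1 pp2:4 pp3:1 pp4:3
Op 8: write(P3, v2, 142). refcount(pp2)=4>1 -> COPY to pp5. 6 ppages; refcounts: pp0:3 pp1:1 pp2:3 pp3:1 pp4:3 pp5:1
P0: v0 -> pp0 = 191
P1: v0 -> pp3 = 152
P2: v0 -> pp0 = 191
P3: v0 -> pp0 = 191

Answer: 191 152 191 191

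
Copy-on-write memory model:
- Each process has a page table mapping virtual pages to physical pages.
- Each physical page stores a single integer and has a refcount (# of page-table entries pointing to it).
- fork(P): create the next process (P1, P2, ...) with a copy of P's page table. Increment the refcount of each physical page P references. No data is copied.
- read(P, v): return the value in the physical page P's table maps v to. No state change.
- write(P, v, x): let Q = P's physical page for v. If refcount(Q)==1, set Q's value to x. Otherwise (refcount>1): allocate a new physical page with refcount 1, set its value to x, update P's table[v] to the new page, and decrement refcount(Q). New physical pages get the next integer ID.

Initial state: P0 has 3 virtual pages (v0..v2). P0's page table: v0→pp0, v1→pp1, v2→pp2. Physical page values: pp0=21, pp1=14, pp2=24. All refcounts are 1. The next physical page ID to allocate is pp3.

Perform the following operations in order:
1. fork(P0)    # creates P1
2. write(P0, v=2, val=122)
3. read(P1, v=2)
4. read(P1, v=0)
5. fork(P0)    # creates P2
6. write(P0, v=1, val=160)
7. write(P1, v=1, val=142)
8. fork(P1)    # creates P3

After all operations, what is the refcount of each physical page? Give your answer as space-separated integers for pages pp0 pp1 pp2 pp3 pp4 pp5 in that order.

Answer: 4 1 2 2 1 2

Derivation:
Op 1: fork(P0) -> P1. 3 ppages; refcounts: pp0:2 pp1:2 pp2:2
Op 2: write(P0, v2, 122). refcount(pp2)=2>1 -> COPY to pp3. 4 ppages; refcounts: pp0:2 pp1:2 pp2:1 pp3:1
Op 3: read(P1, v2) -> 24. No state change.
Op 4: read(P1, v0) -> 21. No state change.
Op 5: fork(P0) -> P2. 4 ppages; refcounts: pp0:3 pp1:3 pp2:1 pp3:2
Op 6: write(P0, v1, 160). refcount(pp1)=3>1 -> COPY to pp4. 5 ppages; refcounts: pp0:3 pp1:2 pp2:1 pp3:2 pp4:1
Op 7: write(P1, v1, 142). refcount(pp1)=2>1 -> COPY to pp5. 6 ppages; refcounts: pp0:3 pp1:1 pp2:1 pp3:2 pp4:1 pp5:1
Op 8: fork(P1) -> P3. 6 ppages; refcounts: pp0:4 pp1:1 pp2:2 pp3:2 pp4:1 pp5:2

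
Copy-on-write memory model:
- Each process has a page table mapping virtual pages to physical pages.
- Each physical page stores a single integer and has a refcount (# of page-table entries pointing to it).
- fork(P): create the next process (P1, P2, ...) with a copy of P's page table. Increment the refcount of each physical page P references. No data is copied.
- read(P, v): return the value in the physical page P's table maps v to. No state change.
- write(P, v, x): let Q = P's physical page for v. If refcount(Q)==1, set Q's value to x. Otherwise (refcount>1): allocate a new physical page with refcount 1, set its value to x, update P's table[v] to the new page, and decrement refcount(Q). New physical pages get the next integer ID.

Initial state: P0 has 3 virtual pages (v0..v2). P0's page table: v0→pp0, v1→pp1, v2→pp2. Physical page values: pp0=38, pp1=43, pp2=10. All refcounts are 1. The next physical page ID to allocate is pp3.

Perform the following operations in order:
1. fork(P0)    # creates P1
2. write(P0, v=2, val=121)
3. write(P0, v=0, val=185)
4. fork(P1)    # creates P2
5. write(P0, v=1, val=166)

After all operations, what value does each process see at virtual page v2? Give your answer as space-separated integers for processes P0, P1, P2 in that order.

Op 1: fork(P0) -> P1. 3 ppages; refcounts: pp0:2 pp1:2 pp2:2
Op 2: write(P0, v2, 121). refcount(pp2)=2>1 -> COPY to pp3. 4 ppages; refcounts: pp0:2 pp1:2 pp2:1 pp3:1
Op 3: write(P0, v0, 185). refcount(pp0)=2>1 -> COPY to pp4. 5 ppages; refcounts: pp0:1 pp1:2 pp2:1 pp3:1 pp4:1
Op 4: fork(P1) -> P2. 5 ppages; refcounts: pp0:2 pp1:3 pp2:2 pp3:1 pp4:1
Op 5: write(P0, v1, 166). refcount(pp1)=3>1 -> COPY to pp5. 6 ppages; refcounts: pp0:2 pp1:2 pp2:2 pp3:1 pp4:1 pp5:1
P0: v2 -> pp3 = 121
P1: v2 -> pp2 = 10
P2: v2 -> pp2 = 10

Answer: 121 10 10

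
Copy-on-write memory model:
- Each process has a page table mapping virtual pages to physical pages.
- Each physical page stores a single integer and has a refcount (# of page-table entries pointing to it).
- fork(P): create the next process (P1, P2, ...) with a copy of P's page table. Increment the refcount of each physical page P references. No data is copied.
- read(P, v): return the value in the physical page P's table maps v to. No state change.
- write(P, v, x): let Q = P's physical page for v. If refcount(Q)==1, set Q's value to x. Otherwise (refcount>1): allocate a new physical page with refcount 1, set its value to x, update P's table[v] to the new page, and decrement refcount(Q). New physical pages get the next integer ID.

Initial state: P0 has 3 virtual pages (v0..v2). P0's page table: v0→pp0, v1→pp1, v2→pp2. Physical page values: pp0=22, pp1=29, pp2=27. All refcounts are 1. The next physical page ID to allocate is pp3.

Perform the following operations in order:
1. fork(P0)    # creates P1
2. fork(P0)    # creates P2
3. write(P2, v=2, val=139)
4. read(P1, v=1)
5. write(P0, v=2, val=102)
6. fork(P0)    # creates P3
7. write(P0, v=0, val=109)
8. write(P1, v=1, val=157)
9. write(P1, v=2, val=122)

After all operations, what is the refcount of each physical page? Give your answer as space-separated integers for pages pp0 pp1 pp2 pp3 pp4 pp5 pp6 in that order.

Op 1: fork(P0) -> P1. 3 ppages; refcounts: pp0:2 pp1:2 pp2:2
Op 2: fork(P0) -> P2. 3 ppages; refcounts: pp0:3 pp1:3 pp2:3
Op 3: write(P2, v2, 139). refcount(pp2)=3>1 -> COPY to pp3. 4 ppages; refcounts: pp0:3 pp1:3 pp2:2 pp3:1
Op 4: read(P1, v1) -> 29. No state change.
Op 5: write(P0, v2, 102). refcount(pp2)=2>1 -> COPY to pp4. 5 ppages; refcounts: pp0:3 pp1:3 pp2:1 pp3:1 pp4:1
Op 6: fork(P0) -> P3. 5 ppages; refcounts: pp0:4 pp1:4 pp2:1 pp3:1 pp4:2
Op 7: write(P0, v0, 109). refcount(pp0)=4>1 -> COPY to pp5. 6 ppages; refcounts: pp0:3 pp1:4 pp2:1 pp3:1 pp4:2 pp5:1
Op 8: write(P1, v1, 157). refcount(pp1)=4>1 -> COPY to pp6. 7 ppages; refcounts: pp0:3 pp1:3 pp2:1 pp3:1 pp4:2 pp5:1 pp6:1
Op 9: write(P1, v2, 122). refcount(pp2)=1 -> write in place. 7 ppages; refcounts: pp0:3 pp1:3 pp2:1 pp3:1 pp4:2 pp5:1 pp6:1

Answer: 3 3 1 1 2 1 1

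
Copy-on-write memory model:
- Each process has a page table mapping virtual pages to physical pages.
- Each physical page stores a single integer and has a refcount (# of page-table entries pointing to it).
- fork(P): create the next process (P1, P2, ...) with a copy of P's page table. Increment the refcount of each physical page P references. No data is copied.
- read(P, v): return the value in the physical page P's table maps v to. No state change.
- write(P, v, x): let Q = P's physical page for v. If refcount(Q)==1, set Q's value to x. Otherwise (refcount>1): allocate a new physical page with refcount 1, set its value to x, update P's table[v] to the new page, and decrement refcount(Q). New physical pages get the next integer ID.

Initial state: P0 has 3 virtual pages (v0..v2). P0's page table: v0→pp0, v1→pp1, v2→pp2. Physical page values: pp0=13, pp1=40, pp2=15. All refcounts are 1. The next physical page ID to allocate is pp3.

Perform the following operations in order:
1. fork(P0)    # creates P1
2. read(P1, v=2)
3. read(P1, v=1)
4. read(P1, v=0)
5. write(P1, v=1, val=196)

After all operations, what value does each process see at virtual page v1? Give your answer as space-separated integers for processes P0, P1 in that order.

Op 1: fork(P0) -> P1. 3 ppages; refcounts: pp0:2 pp1:2 pp2:2
Op 2: read(P1, v2) -> 15. No state change.
Op 3: read(P1, v1) -> 40. No state change.
Op 4: read(P1, v0) -> 13. No state change.
Op 5: write(P1, v1, 196). refcount(pp1)=2>1 -> COPY to pp3. 4 ppages; refcounts: pp0:2 pp1:1 pp2:2 pp3:1
P0: v1 -> pp1 = 40
P1: v1 -> pp3 = 196

Answer: 40 196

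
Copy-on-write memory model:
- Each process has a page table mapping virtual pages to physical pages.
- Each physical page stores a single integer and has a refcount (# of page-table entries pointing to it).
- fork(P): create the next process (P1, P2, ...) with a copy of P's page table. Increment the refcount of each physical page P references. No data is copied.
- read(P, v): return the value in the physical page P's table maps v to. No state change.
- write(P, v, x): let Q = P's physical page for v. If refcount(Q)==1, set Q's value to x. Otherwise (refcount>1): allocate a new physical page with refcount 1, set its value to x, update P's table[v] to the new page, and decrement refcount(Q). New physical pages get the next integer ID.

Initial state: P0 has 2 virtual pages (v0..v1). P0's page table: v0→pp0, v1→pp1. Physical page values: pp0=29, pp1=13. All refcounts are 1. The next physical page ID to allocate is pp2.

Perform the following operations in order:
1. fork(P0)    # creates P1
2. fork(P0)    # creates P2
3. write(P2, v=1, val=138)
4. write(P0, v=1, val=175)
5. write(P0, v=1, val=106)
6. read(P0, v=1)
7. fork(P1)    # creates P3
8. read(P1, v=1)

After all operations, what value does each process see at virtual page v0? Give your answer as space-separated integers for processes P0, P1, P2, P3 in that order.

Op 1: fork(P0) -> P1. 2 ppages; refcounts: pp0:2 pp1:2
Op 2: fork(P0) -> P2. 2 ppages; refcounts: pp0:3 pp1:3
Op 3: write(P2, v1, 138). refcount(pp1)=3>1 -> COPY to pp2. 3 ppages; refcounts: pp0:3 pp1:2 pp2:1
Op 4: write(P0, v1, 175). refcount(pp1)=2>1 -> COPY to pp3. 4 ppages; refcounts: pp0:3 pp1:1 pp2:1 pp3:1
Op 5: write(P0, v1, 106). refcount(pp3)=1 -> write in place. 4 ppages; refcounts: pp0:3 pp1:1 pp2:1 pp3:1
Op 6: read(P0, v1) -> 106. No state change.
Op 7: fork(P1) -> P3. 4 ppages; refcounts: pp0:4 pp1:2 pp2:1 pp3:1
Op 8: read(P1, v1) -> 13. No state change.
P0: v0 -> pp0 = 29
P1: v0 -> pp0 = 29
P2: v0 -> pp0 = 29
P3: v0 -> pp0 = 29

Answer: 29 29 29 29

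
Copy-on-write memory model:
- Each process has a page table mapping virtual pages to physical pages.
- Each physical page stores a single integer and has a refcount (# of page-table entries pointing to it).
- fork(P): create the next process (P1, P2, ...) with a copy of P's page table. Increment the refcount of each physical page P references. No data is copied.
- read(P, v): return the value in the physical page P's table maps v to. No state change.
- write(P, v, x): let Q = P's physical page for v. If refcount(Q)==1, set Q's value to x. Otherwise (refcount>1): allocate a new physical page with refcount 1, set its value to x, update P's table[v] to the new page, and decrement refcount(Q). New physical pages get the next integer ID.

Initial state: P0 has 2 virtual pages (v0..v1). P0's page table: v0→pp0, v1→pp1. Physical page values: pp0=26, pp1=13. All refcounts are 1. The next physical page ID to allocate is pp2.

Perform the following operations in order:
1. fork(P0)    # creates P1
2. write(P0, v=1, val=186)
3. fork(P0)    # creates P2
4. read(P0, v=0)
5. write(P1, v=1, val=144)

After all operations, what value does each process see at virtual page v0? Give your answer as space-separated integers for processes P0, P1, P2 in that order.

Op 1: fork(P0) -> P1. 2 ppages; refcounts: pp0:2 pp1:2
Op 2: write(P0, v1, 186). refcount(pp1)=2>1 -> COPY to pp2. 3 ppages; refcounts: pp0:2 pp1:1 pp2:1
Op 3: fork(P0) -> P2. 3 ppages; refcounts: pp0:3 pp1:1 pp2:2
Op 4: read(P0, v0) -> 26. No state change.
Op 5: write(P1, v1, 144). refcount(pp1)=1 -> write in place. 3 ppages; refcounts: pp0:3 pp1:1 pp2:2
P0: v0 -> pp0 = 26
P1: v0 -> pp0 = 26
P2: v0 -> pp0 = 26

Answer: 26 26 26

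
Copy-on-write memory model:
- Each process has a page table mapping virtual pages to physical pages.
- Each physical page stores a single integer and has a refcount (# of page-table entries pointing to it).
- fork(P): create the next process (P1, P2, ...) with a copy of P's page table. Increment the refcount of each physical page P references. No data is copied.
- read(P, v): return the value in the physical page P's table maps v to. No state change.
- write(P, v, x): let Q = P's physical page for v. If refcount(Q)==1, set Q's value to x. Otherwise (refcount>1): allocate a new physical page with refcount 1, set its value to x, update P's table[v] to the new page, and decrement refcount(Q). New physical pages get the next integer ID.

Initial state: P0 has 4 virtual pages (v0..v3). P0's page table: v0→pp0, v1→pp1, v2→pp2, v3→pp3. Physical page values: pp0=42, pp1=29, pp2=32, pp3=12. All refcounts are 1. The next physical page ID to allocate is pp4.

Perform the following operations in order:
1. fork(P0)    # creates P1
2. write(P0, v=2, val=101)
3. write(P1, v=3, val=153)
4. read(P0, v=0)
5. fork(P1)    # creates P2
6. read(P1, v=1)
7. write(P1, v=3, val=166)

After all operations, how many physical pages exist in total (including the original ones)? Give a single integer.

Answer: 7

Derivation:
Op 1: fork(P0) -> P1. 4 ppages; refcounts: pp0:2 pp1:2 pp2:2 pp3:2
Op 2: write(P0, v2, 101). refcount(pp2)=2>1 -> COPY to pp4. 5 ppages; refcounts: pp0:2 pp1:2 pp2:1 pp3:2 pp4:1
Op 3: write(P1, v3, 153). refcount(pp3)=2>1 -> COPY to pp5. 6 ppages; refcounts: pp0:2 pp1:2 pp2:1 pp3:1 pp4:1 pp5:1
Op 4: read(P0, v0) -> 42. No state change.
Op 5: fork(P1) -> P2. 6 ppages; refcounts: pp0:3 pp1:3 pp2:2 pp3:1 pp4:1 pp5:2
Op 6: read(P1, v1) -> 29. No state change.
Op 7: write(P1, v3, 166). refcount(pp5)=2>1 -> COPY to pp6. 7 ppages; refcounts: pp0:3 pp1:3 pp2:2 pp3:1 pp4:1 pp5:1 pp6:1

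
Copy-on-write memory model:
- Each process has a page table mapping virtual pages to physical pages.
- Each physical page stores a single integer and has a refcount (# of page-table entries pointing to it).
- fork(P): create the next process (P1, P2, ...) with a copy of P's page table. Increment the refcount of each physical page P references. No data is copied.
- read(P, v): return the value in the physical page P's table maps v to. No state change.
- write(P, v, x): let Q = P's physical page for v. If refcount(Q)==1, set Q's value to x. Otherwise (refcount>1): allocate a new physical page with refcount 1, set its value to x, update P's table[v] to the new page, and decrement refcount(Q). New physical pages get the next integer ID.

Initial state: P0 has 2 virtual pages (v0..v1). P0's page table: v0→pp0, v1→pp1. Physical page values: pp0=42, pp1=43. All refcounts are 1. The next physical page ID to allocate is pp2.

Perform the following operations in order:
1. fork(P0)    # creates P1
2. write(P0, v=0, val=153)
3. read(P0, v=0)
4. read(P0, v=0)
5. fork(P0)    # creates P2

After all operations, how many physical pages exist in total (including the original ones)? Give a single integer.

Op 1: fork(P0) -> P1. 2 ppages; refcounts: pp0:2 pp1:2
Op 2: write(P0, v0, 153). refcount(pp0)=2>1 -> COPY to pp2. 3 ppages; refcounts: pp0:1 pp1:2 pp2:1
Op 3: read(P0, v0) -> 153. No state change.
Op 4: read(P0, v0) -> 153. No state change.
Op 5: fork(P0) -> P2. 3 ppages; refcounts: pp0:1 pp1:3 pp2:2

Answer: 3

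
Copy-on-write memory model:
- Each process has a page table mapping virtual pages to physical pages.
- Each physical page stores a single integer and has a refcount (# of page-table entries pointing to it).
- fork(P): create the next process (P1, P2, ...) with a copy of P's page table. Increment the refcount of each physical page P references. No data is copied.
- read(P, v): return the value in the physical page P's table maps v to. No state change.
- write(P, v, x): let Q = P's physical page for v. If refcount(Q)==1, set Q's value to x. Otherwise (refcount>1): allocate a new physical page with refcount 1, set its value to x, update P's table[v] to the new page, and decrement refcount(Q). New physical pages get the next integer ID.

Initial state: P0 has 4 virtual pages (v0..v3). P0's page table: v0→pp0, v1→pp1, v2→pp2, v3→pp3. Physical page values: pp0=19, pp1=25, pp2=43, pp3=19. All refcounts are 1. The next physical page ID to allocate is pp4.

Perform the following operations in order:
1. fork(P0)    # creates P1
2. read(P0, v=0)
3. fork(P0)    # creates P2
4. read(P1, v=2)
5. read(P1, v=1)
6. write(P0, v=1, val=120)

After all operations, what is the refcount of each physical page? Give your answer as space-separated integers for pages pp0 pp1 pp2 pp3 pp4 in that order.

Answer: 3 2 3 3 1

Derivation:
Op 1: fork(P0) -> P1. 4 ppages; refcounts: pp0:2 pp1:2 pp2:2 pp3:2
Op 2: read(P0, v0) -> 19. No state change.
Op 3: fork(P0) -> P2. 4 ppages; refcounts: pp0:3 pp1:3 pp2:3 pp3:3
Op 4: read(P1, v2) -> 43. No state change.
Op 5: read(P1, v1) -> 25. No state change.
Op 6: write(P0, v1, 120). refcount(pp1)=3>1 -> COPY to pp4. 5 ppages; refcounts: pp0:3 pp1:2 pp2:3 pp3:3 pp4:1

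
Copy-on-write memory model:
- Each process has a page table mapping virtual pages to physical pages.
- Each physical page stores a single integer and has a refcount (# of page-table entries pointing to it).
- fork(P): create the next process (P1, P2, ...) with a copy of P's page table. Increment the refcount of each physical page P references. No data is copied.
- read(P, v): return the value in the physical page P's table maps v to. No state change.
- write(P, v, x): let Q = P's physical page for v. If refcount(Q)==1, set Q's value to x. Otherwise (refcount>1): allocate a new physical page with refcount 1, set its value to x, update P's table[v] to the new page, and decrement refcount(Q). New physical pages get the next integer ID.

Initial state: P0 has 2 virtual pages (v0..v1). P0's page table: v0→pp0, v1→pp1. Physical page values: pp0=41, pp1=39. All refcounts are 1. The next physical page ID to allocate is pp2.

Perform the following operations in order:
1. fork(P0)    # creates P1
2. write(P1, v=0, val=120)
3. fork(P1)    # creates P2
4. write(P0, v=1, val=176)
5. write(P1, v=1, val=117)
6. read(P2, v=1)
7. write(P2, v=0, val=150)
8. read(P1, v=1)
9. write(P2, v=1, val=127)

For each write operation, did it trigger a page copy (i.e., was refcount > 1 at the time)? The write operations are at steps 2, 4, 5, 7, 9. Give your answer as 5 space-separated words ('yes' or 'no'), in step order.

Op 1: fork(P0) -> P1. 2 ppages; refcounts: pp0:2 pp1:2
Op 2: write(P1, v0, 120). refcount(pp0)=2>1 -> COPY to pp2. 3 ppages; refcounts: pp0:1 pp1:2 pp2:1
Op 3: fork(P1) -> P2. 3 ppages; refcounts: pp0:1 pp1:3 pp2:2
Op 4: write(P0, v1, 176). refcount(pp1)=3>1 -> COPY to pp3. 4 ppages; refcounts: pp0:1 pp1:2 pp2:2 pp3:1
Op 5: write(P1, v1, 117). refcount(pp1)=2>1 -> COPY to pp4. 5 ppages; refcounts: pp0:1 pp1:1 pp2:2 pp3:1 pp4:1
Op 6: read(P2, v1) -> 39. No state change.
Op 7: write(P2, v0, 150). refcount(pp2)=2>1 -> COPY to pp5. 6 ppages; refcounts: pp0:1 pp1:1 pp2:1 pp3:1 pp4:1 pp5:1
Op 8: read(P1, v1) -> 117. No state change.
Op 9: write(P2, v1, 127). refcount(pp1)=1 -> write in place. 6 ppages; refcounts: pp0:1 pp1:1 pp2:1 pp3:1 pp4:1 pp5:1

yes yes yes yes no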